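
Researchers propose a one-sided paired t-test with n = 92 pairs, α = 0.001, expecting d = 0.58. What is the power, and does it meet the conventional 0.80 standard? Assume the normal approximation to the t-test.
Power ≈ 0.99; the study is adequately powered (power ≥ 0.80)

Power calculation (paired t-test, normal approximation):
z_β = d · √n - z_α
z_β = 0.58 · √92 - 3.090
z_β = 0.58 · 9.592 - 3.090
z_β = 2.473

Power = Φ(z_β) = Φ(2.473) ≈ 0.993

Effect size d = 0.58 is medium by Cohen's convention (0.2/0.5/0.8).

Threshold: power ≥ 0.80 is conventionally adequate.
Power ≈ 0.99 → the study is adequately powered (power ≥ 0.80).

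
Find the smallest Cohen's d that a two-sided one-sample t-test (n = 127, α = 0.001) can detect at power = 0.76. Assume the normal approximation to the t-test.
d ≈ 0.35

Minimum detectable effect (one-sample t-test, normal approximation):
d = (z_{α/2} + z_β) / √n
d = (3.291 + 0.706) / √127
d = 3.997 / 11.269
d ≈ 0.35

By Cohen's convention (0.2 small / 0.5 medium / 0.8 large): small effect.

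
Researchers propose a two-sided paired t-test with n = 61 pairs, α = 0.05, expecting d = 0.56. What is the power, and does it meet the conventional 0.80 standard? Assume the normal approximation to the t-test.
Power ≈ 0.99; the study is adequately powered (power ≥ 0.80)

Power calculation (paired t-test, normal approximation):
z_β = d · √n - z_{α/2}
z_β = 0.56 · √61 - 1.960
z_β = 0.56 · 7.810 - 1.960
z_β = 2.414

Power = Φ(z_β) = Φ(2.414) ≈ 0.992

Effect size d = 0.56 is medium by Cohen's convention (0.2/0.5/0.8).

Threshold: power ≥ 0.80 is conventionally adequate.
Power ≈ 0.99 → the study is adequately powered (power ≥ 0.80).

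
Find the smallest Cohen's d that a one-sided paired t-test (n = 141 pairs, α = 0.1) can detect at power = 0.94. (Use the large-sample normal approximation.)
d ≈ 0.24

Minimum detectable effect (paired t-test, normal approximation):
d = (z_α + z_β) / √n
d = (1.282 + 1.555) / √141
d = 2.836 / 11.874
d ≈ 0.24

By Cohen's convention (0.2 small / 0.5 medium / 0.8 large): small effect.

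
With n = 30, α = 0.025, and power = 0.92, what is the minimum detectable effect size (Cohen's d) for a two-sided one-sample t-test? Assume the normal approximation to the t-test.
d ≈ 0.67

Minimum detectable effect (one-sample t-test, normal approximation):
d = (z_{α/2} + z_β) / √n
d = (2.241 + 1.405) / √30
d = 3.646 / 5.477
d ≈ 0.67

By Cohen's convention (0.2 small / 0.5 medium / 0.8 large): medium effect.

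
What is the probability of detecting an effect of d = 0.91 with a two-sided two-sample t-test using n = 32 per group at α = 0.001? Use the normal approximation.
Power ≈ 0.64

Power calculation (two-sample t-test, normal approximation):
z_β = d · √(n/2) - z_{α/2}
z_β = 0.91 · √(32/2) - 3.291
z_β = 0.91 · 4.000 - 3.291
z_β = 0.349

Power = Φ(z_β) = Φ(0.349) ≈ 0.637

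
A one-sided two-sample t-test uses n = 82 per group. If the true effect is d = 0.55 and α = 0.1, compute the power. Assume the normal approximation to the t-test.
Power ≈ 0.99

Power calculation (two-sample t-test, normal approximation):
z_β = d · √(n/2) - z_α
z_β = 0.55 · √(82/2) - 1.282
z_β = 0.55 · 6.403 - 1.282
z_β = 2.240

Power = Φ(z_β) = Φ(2.240) ≈ 0.987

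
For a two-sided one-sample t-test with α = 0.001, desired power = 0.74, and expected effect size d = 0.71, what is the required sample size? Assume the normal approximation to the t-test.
n = 31

Sample size formula (one-sample t-test, normal approximation):
n = ((z_{α/2} + z_β) / d)²

z_{α/2} = 3.291 (for α = 0.001, two-sided)
z_β = 0.643 (for power = 0.74)
d = 0.71

n = ((3.291 + 0.643) / 0.71)²
n = (5.541)²
n ≈ 30.70
Round up to the next whole number: n = 31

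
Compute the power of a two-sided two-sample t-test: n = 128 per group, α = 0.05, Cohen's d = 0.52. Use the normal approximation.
Power ≈ 0.99

Power calculation (two-sample t-test, normal approximation):
z_β = d · √(n/2) - z_{α/2}
z_β = 0.52 · √(128/2) - 1.960
z_β = 0.52 · 8.000 - 1.960
z_β = 2.200

Power = Φ(z_β) = Φ(2.200) ≈ 0.986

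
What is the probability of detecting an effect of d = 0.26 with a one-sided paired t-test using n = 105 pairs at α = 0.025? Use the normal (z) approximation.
Power ≈ 0.76

Power calculation (paired t-test, normal approximation):
z_β = d · √n - z_α
z_β = 0.26 · √105 - 1.960
z_β = 0.26 · 10.247 - 1.960
z_β = 0.704

Power = Φ(z_β) = Φ(0.704) ≈ 0.759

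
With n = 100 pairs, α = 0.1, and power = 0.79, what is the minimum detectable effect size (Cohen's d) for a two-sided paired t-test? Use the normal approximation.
d ≈ 0.25

Minimum detectable effect (paired t-test, normal approximation):
d = (z_{α/2} + z_β) / √n
d = (1.645 + 0.806) / √100
d = 2.451 / 10.000
d ≈ 0.25

By Cohen's convention (0.2 small / 0.5 medium / 0.8 large): small effect.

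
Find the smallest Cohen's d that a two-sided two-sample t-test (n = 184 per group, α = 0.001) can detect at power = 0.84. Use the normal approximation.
d ≈ 0.45

Minimum detectable effect (two-sample t-test, normal approximation):
d = (z_{α/2} + z_β) / √(n/2)
d = (3.291 + 0.994) / √(184/2)
d = 4.285 / 9.592
d ≈ 0.45

By Cohen's convention (0.2 small / 0.5 medium / 0.8 large): small effect.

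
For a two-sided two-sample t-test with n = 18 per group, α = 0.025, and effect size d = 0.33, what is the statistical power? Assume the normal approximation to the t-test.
Power ≈ 0.11

Power calculation (two-sample t-test, normal approximation):
z_β = d · √(n/2) - z_{α/2}
z_β = 0.33 · √(18/2) - 2.241
z_β = 0.33 · 3.000 - 2.241
z_β = -1.251

Power = Φ(z_β) = Φ(-1.251) ≈ 0.105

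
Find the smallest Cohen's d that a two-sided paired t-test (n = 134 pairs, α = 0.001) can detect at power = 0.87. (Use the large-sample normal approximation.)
d ≈ 0.38

Minimum detectable effect (paired t-test, normal approximation):
d = (z_{α/2} + z_β) / √n
d = (3.291 + 1.126) / √134
d = 4.417 / 11.576
d ≈ 0.38

By Cohen's convention (0.2 small / 0.5 medium / 0.8 large): small effect.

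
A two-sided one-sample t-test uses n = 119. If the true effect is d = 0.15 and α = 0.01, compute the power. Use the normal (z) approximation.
Power ≈ 0.17

Power calculation (one-sample t-test, normal approximation):
z_β = d · √n - z_{α/2}
z_β = 0.15 · √119 - 2.576
z_β = 0.15 · 10.909 - 2.576
z_β = -0.940

Power = Φ(z_β) = Φ(-0.940) ≈ 0.174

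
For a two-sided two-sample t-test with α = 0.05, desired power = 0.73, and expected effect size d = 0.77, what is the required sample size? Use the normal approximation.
n = 23 per group

Sample size formula (two-sample t-test, normal approximation):
n = 2 · ((z_{α/2} + z_β) / d)²

z_{α/2} = 1.960 (for α = 0.05, two-sided)
z_β = 0.613 (for power = 0.73)
d = 0.77

n = 2 · ((1.960 + 0.613) / 0.77)²
n = 2 · (3.342)²
n ≈ 22.34
Round up to the next whole number: n = 23 per group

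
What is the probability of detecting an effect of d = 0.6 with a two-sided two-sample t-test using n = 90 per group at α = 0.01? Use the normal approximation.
Power ≈ 0.93

Power calculation (two-sample t-test, normal approximation):
z_β = d · √(n/2) - z_{α/2}
z_β = 0.6 · √(90/2) - 2.576
z_β = 0.6 · 6.708 - 2.576
z_β = 1.449

Power = Φ(z_β) = Φ(1.449) ≈ 0.926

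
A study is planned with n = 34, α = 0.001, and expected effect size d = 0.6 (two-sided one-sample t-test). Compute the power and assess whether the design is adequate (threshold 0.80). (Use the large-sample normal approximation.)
Power ≈ 0.58; the study is underpowered (power < 0.80)

Power calculation (one-sample t-test, normal approximation):
z_β = d · √n - z_{α/2}
z_β = 0.6 · √34 - 3.291
z_β = 0.6 · 5.831 - 3.291
z_β = 0.208

Power = Φ(z_β) = Φ(0.208) ≈ 0.582

Effect size d = 0.6 is medium by Cohen's convention (0.2/0.5/0.8).

Threshold: power ≥ 0.80 is conventionally adequate.
Power ≈ 0.58 → the study is underpowered (power < 0.80).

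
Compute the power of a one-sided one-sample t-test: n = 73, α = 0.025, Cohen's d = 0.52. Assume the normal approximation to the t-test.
Power ≈ 0.99

Power calculation (one-sample t-test, normal approximation):
z_β = d · √n - z_α
z_β = 0.52 · √73 - 1.960
z_β = 0.52 · 8.544 - 1.960
z_β = 2.483

Power = Φ(z_β) = Φ(2.483) ≈ 0.993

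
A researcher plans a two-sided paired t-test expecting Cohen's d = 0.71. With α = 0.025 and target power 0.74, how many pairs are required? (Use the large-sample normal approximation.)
n = 17 pairs

Sample size formula (paired t-test, normal approximation):
n = ((z_{α/2} + z_β) / d)²

z_{α/2} = 2.241 (for α = 0.025, two-sided)
z_β = 0.643 (for power = 0.74)
d = 0.71

n = ((2.241 + 0.643) / 0.71)²
n = (4.062)²
n ≈ 16.50
Round up to the next whole number: n = 17 pairs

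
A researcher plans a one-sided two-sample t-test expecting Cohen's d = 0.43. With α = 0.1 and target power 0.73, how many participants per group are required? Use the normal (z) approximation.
n = 39 per group

Sample size formula (two-sample t-test, normal approximation):
n = 2 · ((z_α + z_β) / d)²

z_α = 1.282 (for α = 0.1, one-sided)
z_β = 0.613 (for power = 0.73)
d = 0.43

n = 2 · ((1.282 + 0.613) / 0.43)²
n = 2 · (4.407)²
n ≈ 38.84
Round up to the next whole number: n = 39 per group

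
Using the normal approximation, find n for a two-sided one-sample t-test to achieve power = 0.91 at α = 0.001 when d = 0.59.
n = 62

Sample size formula (one-sample t-test, normal approximation):
n = ((z_{α/2} + z_β) / d)²

z_{α/2} = 3.291 (for α = 0.001, two-sided)
z_β = 1.341 (for power = 0.91)
d = 0.59

n = ((3.291 + 1.341) / 0.59)²
n = (7.851)²
n ≈ 61.64
Round up to the next whole number: n = 62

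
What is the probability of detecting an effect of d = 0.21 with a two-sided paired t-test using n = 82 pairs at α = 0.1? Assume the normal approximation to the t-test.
Power ≈ 0.60

Power calculation (paired t-test, normal approximation):
z_β = d · √n - z_{α/2}
z_β = 0.21 · √82 - 1.645
z_β = 0.21 · 9.055 - 1.645
z_β = 0.257

Power = Φ(z_β) = Φ(0.257) ≈ 0.601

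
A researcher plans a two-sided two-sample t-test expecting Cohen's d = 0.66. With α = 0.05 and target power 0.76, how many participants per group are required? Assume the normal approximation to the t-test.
n = 33 per group

Sample size formula (two-sample t-test, normal approximation):
n = 2 · ((z_{α/2} + z_β) / d)²

z_{α/2} = 1.960 (for α = 0.05, two-sided)
z_β = 0.706 (for power = 0.76)
d = 0.66

n = 2 · ((1.960 + 0.706) / 0.66)²
n = 2 · (4.039)²
n ≈ 32.63
Round up to the next whole number: n = 33 per group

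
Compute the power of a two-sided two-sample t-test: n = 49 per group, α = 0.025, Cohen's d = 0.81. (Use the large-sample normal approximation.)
Power ≈ 0.96

Power calculation (two-sample t-test, normal approximation):
z_β = d · √(n/2) - z_{α/2}
z_β = 0.81 · √(49/2) - 2.241
z_β = 0.81 · 4.950 - 2.241
z_β = 1.768

Power = Φ(z_β) = Φ(1.768) ≈ 0.961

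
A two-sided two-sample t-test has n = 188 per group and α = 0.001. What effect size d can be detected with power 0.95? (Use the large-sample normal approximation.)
d ≈ 0.51

Minimum detectable effect (two-sample t-test, normal approximation):
d = (z_{α/2} + z_β) / √(n/2)
d = (3.291 + 1.645) / √(188/2)
d = 4.935 / 9.695
d ≈ 0.51

By Cohen's convention (0.2 small / 0.5 medium / 0.8 large): medium effect.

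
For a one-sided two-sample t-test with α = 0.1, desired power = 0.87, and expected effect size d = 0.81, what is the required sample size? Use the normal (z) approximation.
n = 18 per group

Sample size formula (two-sample t-test, normal approximation):
n = 2 · ((z_α + z_β) / d)²

z_α = 1.282 (for α = 0.1, one-sided)
z_β = 1.126 (for power = 0.87)
d = 0.81

n = 2 · ((1.282 + 1.126) / 0.81)²
n = 2 · (2.973)²
n ≈ 17.68
Round up to the next whole number: n = 18 per group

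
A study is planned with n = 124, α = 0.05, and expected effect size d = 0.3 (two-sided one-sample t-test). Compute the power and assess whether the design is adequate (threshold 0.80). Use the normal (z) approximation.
Power ≈ 0.92; the study is adequately powered (power ≥ 0.80)

Power calculation (one-sample t-test, normal approximation):
z_β = d · √n - z_{α/2}
z_β = 0.3 · √124 - 1.960
z_β = 0.3 · 11.136 - 1.960
z_β = 1.381

Power = Φ(z_β) = Φ(1.381) ≈ 0.916

Effect size d = 0.3 is small by Cohen's convention (0.2/0.5/0.8).

Threshold: power ≥ 0.80 is conventionally adequate.
Power ≈ 0.92 → the study is adequately powered (power ≥ 0.80).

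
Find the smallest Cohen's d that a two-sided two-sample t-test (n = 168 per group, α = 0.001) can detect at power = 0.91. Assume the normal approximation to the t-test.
d ≈ 0.51

Minimum detectable effect (two-sample t-test, normal approximation):
d = (z_{α/2} + z_β) / √(n/2)
d = (3.291 + 1.341) / √(168/2)
d = 4.631 / 9.165
d ≈ 0.51

By Cohen's convention (0.2 small / 0.5 medium / 0.8 large): medium effect.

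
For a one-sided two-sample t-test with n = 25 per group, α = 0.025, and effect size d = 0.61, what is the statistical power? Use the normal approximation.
Power ≈ 0.58

Power calculation (two-sample t-test, normal approximation):
z_β = d · √(n/2) - z_α
z_β = 0.61 · √(25/2) - 1.960
z_β = 0.61 · 3.536 - 1.960
z_β = 0.197

Power = Φ(z_β) = Φ(0.197) ≈ 0.578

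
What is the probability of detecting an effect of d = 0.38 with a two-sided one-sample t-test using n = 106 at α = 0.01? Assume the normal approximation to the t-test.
Power ≈ 0.91

Power calculation (one-sample t-test, normal approximation):
z_β = d · √n - z_{α/2}
z_β = 0.38 · √106 - 2.576
z_β = 0.38 · 10.296 - 2.576
z_β = 1.337

Power = Φ(z_β) = Φ(1.337) ≈ 0.909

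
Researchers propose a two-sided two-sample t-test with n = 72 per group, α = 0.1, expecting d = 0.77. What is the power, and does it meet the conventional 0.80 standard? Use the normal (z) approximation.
Power ≈ 1.00; the study is adequately powered (power ≥ 0.80)

Power calculation (two-sample t-test, normal approximation):
z_β = d · √(n/2) - z_{α/2}
z_β = 0.77 · √(72/2) - 1.645
z_β = 0.77 · 6.000 - 1.645
z_β = 2.975

Power = Φ(z_β) = Φ(2.975) ≈ 0.999

Effect size d = 0.77 is medium by Cohen's convention (0.2/0.5/0.8).

Threshold: power ≥ 0.80 is conventionally adequate.
Power ≈ 1.00 → the study is adequately powered (power ≥ 0.80).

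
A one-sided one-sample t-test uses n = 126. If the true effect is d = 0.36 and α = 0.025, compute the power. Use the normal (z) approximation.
Power ≈ 0.98

Power calculation (one-sample t-test, normal approximation):
z_β = d · √n - z_α
z_β = 0.36 · √126 - 1.960
z_β = 0.36 · 11.225 - 1.960
z_β = 2.081

Power = Φ(z_β) = Φ(2.081) ≈ 0.981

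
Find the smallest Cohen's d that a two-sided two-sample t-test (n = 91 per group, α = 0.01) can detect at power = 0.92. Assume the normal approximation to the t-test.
d ≈ 0.59

Minimum detectable effect (two-sample t-test, normal approximation):
d = (z_{α/2} + z_β) / √(n/2)
d = (2.576 + 1.405) / √(91/2)
d = 3.981 / 6.745
d ≈ 0.59

By Cohen's convention (0.2 small / 0.5 medium / 0.8 large): medium effect.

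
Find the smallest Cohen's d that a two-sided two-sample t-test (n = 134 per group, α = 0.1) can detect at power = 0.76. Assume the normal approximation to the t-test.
d ≈ 0.29

Minimum detectable effect (two-sample t-test, normal approximation):
d = (z_{α/2} + z_β) / √(n/2)
d = (1.645 + 0.706) / √(134/2)
d = 2.351 / 8.185
d ≈ 0.29

By Cohen's convention (0.2 small / 0.5 medium / 0.8 large): small effect.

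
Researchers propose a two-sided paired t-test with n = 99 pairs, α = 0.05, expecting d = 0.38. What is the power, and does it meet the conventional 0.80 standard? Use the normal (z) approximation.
Power ≈ 0.97; the study is adequately powered (power ≥ 0.80)

Power calculation (paired t-test, normal approximation):
z_β = d · √n - z_{α/2}
z_β = 0.38 · √99 - 1.960
z_β = 0.38 · 9.950 - 1.960
z_β = 1.821

Power = Φ(z_β) = Φ(1.821) ≈ 0.966

Effect size d = 0.38 is small by Cohen's convention (0.2/0.5/0.8).

Threshold: power ≥ 0.80 is conventionally adequate.
Power ≈ 0.97 → the study is adequately powered (power ≥ 0.80).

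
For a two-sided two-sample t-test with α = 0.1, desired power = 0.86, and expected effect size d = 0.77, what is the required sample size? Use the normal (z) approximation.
n = 26 per group

Sample size formula (two-sample t-test, normal approximation):
n = 2 · ((z_{α/2} + z_β) / d)²

z_{α/2} = 1.645 (for α = 0.1, two-sided)
z_β = 1.080 (for power = 0.86)
d = 0.77

n = 2 · ((1.645 + 1.080) / 0.77)²
n = 2 · (3.539)²
n ≈ 25.05
Round up to the next whole number: n = 26 per group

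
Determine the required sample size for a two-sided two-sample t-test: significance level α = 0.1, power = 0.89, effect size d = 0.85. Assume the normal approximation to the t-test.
n = 23 per group

Sample size formula (two-sample t-test, normal approximation):
n = 2 · ((z_{α/2} + z_β) / d)²

z_{α/2} = 1.645 (for α = 0.1, two-sided)
z_β = 1.227 (for power = 0.89)
d = 0.85

n = 2 · ((1.645 + 1.227) / 0.85)²
n = 2 · (3.379)²
n ≈ 22.84
Round up to the next whole number: n = 23 per group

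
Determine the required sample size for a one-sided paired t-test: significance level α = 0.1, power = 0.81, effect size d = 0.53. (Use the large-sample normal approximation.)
n = 17 pairs

Sample size formula (paired t-test, normal approximation):
n = ((z_α + z_β) / d)²

z_α = 1.282 (for α = 0.1, one-sided)
z_β = 0.878 (for power = 0.81)
d = 0.53

n = ((1.282 + 0.878) / 0.53)²
n = (4.075)²
n ≈ 16.61
Round up to the next whole number: n = 17 pairs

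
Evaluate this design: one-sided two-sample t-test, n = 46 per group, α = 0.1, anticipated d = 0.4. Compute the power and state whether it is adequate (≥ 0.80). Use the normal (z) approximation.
Power ≈ 0.74; the study is underpowered (power < 0.80)

Power calculation (two-sample t-test, normal approximation):
z_β = d · √(n/2) - z_α
z_β = 0.4 · √(46/2) - 1.282
z_β = 0.4 · 4.796 - 1.282
z_β = 0.637

Power = Φ(z_β) = Φ(0.637) ≈ 0.738

Effect size d = 0.4 is small by Cohen's convention (0.2/0.5/0.8).

Threshold: power ≥ 0.80 is conventionally adequate.
Power ≈ 0.74 → the study is underpowered (power < 0.80).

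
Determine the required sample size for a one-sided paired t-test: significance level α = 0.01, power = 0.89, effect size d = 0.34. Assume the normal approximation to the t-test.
n = 110 pairs

Sample size formula (paired t-test, normal approximation):
n = ((z_α + z_β) / d)²

z_α = 2.326 (for α = 0.01, one-sided)
z_β = 1.227 (for power = 0.89)
d = 0.34

n = ((2.326 + 1.227) / 0.34)²
n = (10.450)²
n ≈ 109.20
Round up to the next whole number: n = 110 pairs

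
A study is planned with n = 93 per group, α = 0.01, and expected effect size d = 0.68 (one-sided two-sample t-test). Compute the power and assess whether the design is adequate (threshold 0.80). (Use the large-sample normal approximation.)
Power ≈ 0.99; the study is adequately powered (power ≥ 0.80)

Power calculation (two-sample t-test, normal approximation):
z_β = d · √(n/2) - z_α
z_β = 0.68 · √(93/2) - 2.326
z_β = 0.68 · 6.819 - 2.326
z_β = 2.311

Power = Φ(z_β) = Φ(2.311) ≈ 0.990

Effect size d = 0.68 is medium by Cohen's convention (0.2/0.5/0.8).

Threshold: power ≥ 0.80 is conventionally adequate.
Power ≈ 0.99 → the study is adequately powered (power ≥ 0.80).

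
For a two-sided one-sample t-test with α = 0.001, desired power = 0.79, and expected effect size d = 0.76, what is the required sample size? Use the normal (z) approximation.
n = 30

Sample size formula (one-sample t-test, normal approximation):
n = ((z_{α/2} + z_β) / d)²

z_{α/2} = 3.291 (for α = 0.001, two-sided)
z_β = 0.806 (for power = 0.79)
d = 0.76

n = ((3.291 + 0.806) / 0.76)²
n = (5.391)²
n ≈ 29.06
Round up to the next whole number: n = 30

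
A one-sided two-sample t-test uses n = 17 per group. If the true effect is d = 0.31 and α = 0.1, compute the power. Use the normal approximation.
Power ≈ 0.35

Power calculation (two-sample t-test, normal approximation):
z_β = d · √(n/2) - z_α
z_β = 0.31 · √(17/2) - 1.282
z_β = 0.31 · 2.915 - 1.282
z_β = -0.378

Power = Φ(z_β) = Φ(-0.378) ≈ 0.353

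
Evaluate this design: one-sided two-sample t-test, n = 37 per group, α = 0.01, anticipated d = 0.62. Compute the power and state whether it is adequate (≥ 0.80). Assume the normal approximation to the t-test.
Power ≈ 0.63; the study is underpowered (power < 0.80)

Power calculation (two-sample t-test, normal approximation):
z_β = d · √(n/2) - z_α
z_β = 0.62 · √(37/2) - 2.326
z_β = 0.62 · 4.301 - 2.326
z_β = 0.340

Power = Φ(z_β) = Φ(0.340) ≈ 0.633

Effect size d = 0.62 is medium by Cohen's convention (0.2/0.5/0.8).

Threshold: power ≥ 0.80 is conventionally adequate.
Power ≈ 0.63 → the study is underpowered (power < 0.80).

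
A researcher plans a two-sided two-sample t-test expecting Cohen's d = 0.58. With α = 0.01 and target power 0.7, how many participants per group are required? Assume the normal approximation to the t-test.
n = 58 per group

Sample size formula (two-sample t-test, normal approximation):
n = 2 · ((z_{α/2} + z_β) / d)²

z_{α/2} = 2.576 (for α = 0.01, two-sided)
z_β = 0.524 (for power = 0.7)
d = 0.58

n = 2 · ((2.576 + 0.524) / 0.58)²
n = 2 · (5.345)²
n ≈ 57.14
Round up to the next whole number: n = 58 per group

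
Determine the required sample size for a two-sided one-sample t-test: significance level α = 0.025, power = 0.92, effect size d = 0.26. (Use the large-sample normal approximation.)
n = 197

Sample size formula (one-sample t-test, normal approximation):
n = ((z_{α/2} + z_β) / d)²

z_{α/2} = 2.241 (for α = 0.025, two-sided)
z_β = 1.405 (for power = 0.92)
d = 0.26

n = ((2.241 + 1.405) / 0.26)²
n = (14.023)²
n ≈ 196.64
Round up to the next whole number: n = 197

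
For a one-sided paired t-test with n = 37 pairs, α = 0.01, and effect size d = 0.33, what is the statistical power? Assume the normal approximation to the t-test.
Power ≈ 0.37

Power calculation (paired t-test, normal approximation):
z_β = d · √n - z_α
z_β = 0.33 · √37 - 2.326
z_β = 0.33 · 6.083 - 2.326
z_β = -0.319

Power = Φ(z_β) = Φ(-0.319) ≈ 0.375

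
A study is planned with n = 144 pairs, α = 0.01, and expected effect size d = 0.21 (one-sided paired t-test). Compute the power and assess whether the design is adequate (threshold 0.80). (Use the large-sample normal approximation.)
Power ≈ 0.58; the study is underpowered (power < 0.80)

Power calculation (paired t-test, normal approximation):
z_β = d · √n - z_α
z_β = 0.21 · √144 - 2.326
z_β = 0.21 · 12.000 - 2.326
z_β = 0.194

Power = Φ(z_β) = Φ(0.194) ≈ 0.577

Effect size d = 0.21 is small by Cohen's convention (0.2/0.5/0.8).

Threshold: power ≥ 0.80 is conventionally adequate.
Power ≈ 0.58 → the study is underpowered (power < 0.80).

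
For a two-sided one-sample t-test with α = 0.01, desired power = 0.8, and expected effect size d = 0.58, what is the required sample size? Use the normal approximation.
n = 35

Sample size formula (one-sample t-test, normal approximation):
n = ((z_{α/2} + z_β) / d)²

z_{α/2} = 2.576 (for α = 0.01, two-sided)
z_β = 0.842 (for power = 0.8)
d = 0.58

n = ((2.576 + 0.842) / 0.58)²
n = (5.893)²
n ≈ 34.73
Round up to the next whole number: n = 35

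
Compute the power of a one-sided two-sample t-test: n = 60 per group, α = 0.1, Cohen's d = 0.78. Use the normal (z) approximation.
Power ≈ 1.00

Power calculation (two-sample t-test, normal approximation):
z_β = d · √(n/2) - z_α
z_β = 0.78 · √(60/2) - 1.282
z_β = 0.78 · 5.477 - 1.282
z_β = 2.991

Power = Φ(z_β) = Φ(2.991) ≈ 0.999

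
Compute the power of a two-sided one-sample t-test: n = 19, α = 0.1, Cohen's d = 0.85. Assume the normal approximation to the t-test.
Power ≈ 0.98

Power calculation (one-sample t-test, normal approximation):
z_β = d · √n - z_{α/2}
z_β = 0.85 · √19 - 1.645
z_β = 0.85 · 4.359 - 1.645
z_β = 2.060

Power = Φ(z_β) = Φ(2.060) ≈ 0.980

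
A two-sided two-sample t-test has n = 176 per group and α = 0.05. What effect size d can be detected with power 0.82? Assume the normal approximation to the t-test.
d ≈ 0.31

Minimum detectable effect (two-sample t-test, normal approximation):
d = (z_{α/2} + z_β) / √(n/2)
d = (1.960 + 0.915) / √(176/2)
d = 2.875 / 9.381
d ≈ 0.31

By Cohen's convention (0.2 small / 0.5 medium / 0.8 large): small effect.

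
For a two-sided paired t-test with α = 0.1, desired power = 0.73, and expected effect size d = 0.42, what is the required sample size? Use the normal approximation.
n = 29 pairs

Sample size formula (paired t-test, normal approximation):
n = ((z_{α/2} + z_β) / d)²

z_{α/2} = 1.645 (for α = 0.1, two-sided)
z_β = 0.613 (for power = 0.73)
d = 0.42

n = ((1.645 + 0.613) / 0.42)²
n = (5.376)²
n ≈ 28.90
Round up to the next whole number: n = 29 pairs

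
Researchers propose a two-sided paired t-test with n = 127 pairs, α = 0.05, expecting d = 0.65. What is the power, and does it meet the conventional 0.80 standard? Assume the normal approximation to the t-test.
Power ≈ 1.00; the study is adequately powered (power ≥ 0.80)

Power calculation (paired t-test, normal approximation):
z_β = d · √n - z_{α/2}
z_β = 0.65 · √127 - 1.960
z_β = 0.65 · 11.269 - 1.960
z_β = 5.365

Power = Φ(z_β) = Φ(5.365) ≈ 1.000

Effect size d = 0.65 is medium by Cohen's convention (0.2/0.5/0.8).

Threshold: power ≥ 0.80 is conventionally adequate.
Power ≈ 1.00 → the study is adequately powered (power ≥ 0.80).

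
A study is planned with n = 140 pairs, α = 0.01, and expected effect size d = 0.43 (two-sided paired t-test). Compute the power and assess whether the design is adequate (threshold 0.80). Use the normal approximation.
Power ≈ 0.99; the study is adequately powered (power ≥ 0.80)

Power calculation (paired t-test, normal approximation):
z_β = d · √n - z_{α/2}
z_β = 0.43 · √140 - 2.576
z_β = 0.43 · 11.832 - 2.576
z_β = 2.512

Power = Φ(z_β) = Φ(2.512) ≈ 0.994

Effect size d = 0.43 is small by Cohen's convention (0.2/0.5/0.8).

Threshold: power ≥ 0.80 is conventionally adequate.
Power ≈ 0.99 → the study is adequately powered (power ≥ 0.80).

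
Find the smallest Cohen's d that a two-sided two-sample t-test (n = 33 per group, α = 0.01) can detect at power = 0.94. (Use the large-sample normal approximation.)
d ≈ 1.02

Minimum detectable effect (two-sample t-test, normal approximation):
d = (z_{α/2} + z_β) / √(n/2)
d = (2.576 + 1.555) / √(33/2)
d = 4.131 / 4.062
d ≈ 1.02

By Cohen's convention (0.2 small / 0.5 medium / 0.8 large): large effect.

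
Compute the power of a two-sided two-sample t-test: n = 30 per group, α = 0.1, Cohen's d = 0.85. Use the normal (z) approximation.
Power ≈ 0.95

Power calculation (two-sample t-test, normal approximation):
z_β = d · √(n/2) - z_{α/2}
z_β = 0.85 · √(30/2) - 1.645
z_β = 0.85 · 3.873 - 1.645
z_β = 1.647

Power = Φ(z_β) = Φ(1.647) ≈ 0.950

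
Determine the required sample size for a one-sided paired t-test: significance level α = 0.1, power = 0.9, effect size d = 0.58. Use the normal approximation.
n = 20 pairs

Sample size formula (paired t-test, normal approximation):
n = ((z_α + z_β) / d)²

z_α = 1.282 (for α = 0.1, one-sided)
z_β = 1.282 (for power = 0.9)
d = 0.58

n = ((1.282 + 1.282) / 0.58)²
n = (4.421)²
n ≈ 19.55
Round up to the next whole number: n = 20 pairs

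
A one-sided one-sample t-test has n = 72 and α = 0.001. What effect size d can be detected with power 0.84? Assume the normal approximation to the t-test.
d ≈ 0.48

Minimum detectable effect (one-sample t-test, normal approximation):
d = (z_α + z_β) / √n
d = (3.090 + 0.994) / √72
d = 4.085 / 8.485
d ≈ 0.48

By Cohen's convention (0.2 small / 0.5 medium / 0.8 large): small effect.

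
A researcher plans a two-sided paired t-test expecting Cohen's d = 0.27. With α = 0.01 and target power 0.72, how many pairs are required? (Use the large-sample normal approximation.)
n = 137 pairs

Sample size formula (paired t-test, normal approximation):
n = ((z_{α/2} + z_β) / d)²

z_{α/2} = 2.576 (for α = 0.01, two-sided)
z_β = 0.583 (for power = 0.72)
d = 0.27

n = ((2.576 + 0.583) / 0.27)²
n = (11.700)²
n ≈ 136.89
Round up to the next whole number: n = 137 pairs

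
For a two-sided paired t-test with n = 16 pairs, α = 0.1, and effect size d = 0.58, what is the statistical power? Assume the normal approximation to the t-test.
Power ≈ 0.75

Power calculation (paired t-test, normal approximation):
z_β = d · √n - z_{α/2}
z_β = 0.58 · √16 - 1.645
z_β = 0.58 · 4.000 - 1.645
z_β = 0.675

Power = Φ(z_β) = Φ(0.675) ≈ 0.750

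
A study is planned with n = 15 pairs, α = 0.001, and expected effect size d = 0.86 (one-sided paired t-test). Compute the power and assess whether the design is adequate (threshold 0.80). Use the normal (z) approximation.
Power ≈ 0.60; the study is underpowered (power < 0.80)

Power calculation (paired t-test, normal approximation):
z_β = d · √n - z_α
z_β = 0.86 · √15 - 3.090
z_β = 0.86 · 3.873 - 3.090
z_β = 0.241

Power = Φ(z_β) = Φ(0.241) ≈ 0.595

Effect size d = 0.86 is large by Cohen's convention (0.2/0.5/0.8).

Threshold: power ≥ 0.80 is conventionally adequate.
Power ≈ 0.60 → the study is underpowered (power < 0.80).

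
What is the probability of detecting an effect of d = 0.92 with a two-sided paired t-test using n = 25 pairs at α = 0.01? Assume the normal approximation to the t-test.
Power ≈ 0.98

Power calculation (paired t-test, normal approximation):
z_β = d · √n - z_{α/2}
z_β = 0.92 · √25 - 2.576
z_β = 0.92 · 5.000 - 2.576
z_β = 2.024

Power = Φ(z_β) = Φ(2.024) ≈ 0.979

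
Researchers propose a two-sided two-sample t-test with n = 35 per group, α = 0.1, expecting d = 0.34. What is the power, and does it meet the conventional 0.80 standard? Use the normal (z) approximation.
Power ≈ 0.41; the study is underpowered (power < 0.80)

Power calculation (two-sample t-test, normal approximation):
z_β = d · √(n/2) - z_{α/2}
z_β = 0.34 · √(35/2) - 1.645
z_β = 0.34 · 4.183 - 1.645
z_β = -0.223

Power = Φ(z_β) = Φ(-0.223) ≈ 0.412

Effect size d = 0.34 is small by Cohen's convention (0.2/0.5/0.8).

Threshold: power ≥ 0.80 is conventionally adequate.
Power ≈ 0.41 → the study is underpowered (power < 0.80).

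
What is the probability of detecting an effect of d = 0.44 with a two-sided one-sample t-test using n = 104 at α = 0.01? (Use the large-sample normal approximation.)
Power ≈ 0.97

Power calculation (one-sample t-test, normal approximation):
z_β = d · √n - z_{α/2}
z_β = 0.44 · √104 - 2.576
z_β = 0.44 · 10.198 - 2.576
z_β = 1.911

Power = Φ(z_β) = Φ(1.911) ≈ 0.972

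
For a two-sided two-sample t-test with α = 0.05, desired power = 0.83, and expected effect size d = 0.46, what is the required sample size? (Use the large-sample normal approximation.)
n = 81 per group

Sample size formula (two-sample t-test, normal approximation):
n = 2 · ((z_{α/2} + z_β) / d)²

z_{α/2} = 1.960 (for α = 0.05, two-sided)
z_β = 0.954 (for power = 0.83)
d = 0.46

n = 2 · ((1.960 + 0.954) / 0.46)²
n = 2 · (6.335)²
n ≈ 80.26
Round up to the next whole number: n = 81 per group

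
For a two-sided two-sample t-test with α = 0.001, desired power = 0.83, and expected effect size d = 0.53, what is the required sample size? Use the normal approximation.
n = 129 per group

Sample size formula (two-sample t-test, normal approximation):
n = 2 · ((z_{α/2} + z_β) / d)²

z_{α/2} = 3.291 (for α = 0.001, two-sided)
z_β = 0.954 (for power = 0.83)
d = 0.53

n = 2 · ((3.291 + 0.954) / 0.53)²
n = 2 · (8.009)²
n ≈ 128.29
Round up to the next whole number: n = 129 per group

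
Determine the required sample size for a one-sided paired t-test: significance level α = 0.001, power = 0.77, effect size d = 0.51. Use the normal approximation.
n = 57 pairs

Sample size formula (paired t-test, normal approximation):
n = ((z_α + z_β) / d)²

z_α = 3.090 (for α = 0.001, one-sided)
z_β = 0.739 (for power = 0.77)
d = 0.51

n = ((3.090 + 0.739) / 0.51)²
n = (7.508)²
n ≈ 56.37
Round up to the next whole number: n = 57 pairs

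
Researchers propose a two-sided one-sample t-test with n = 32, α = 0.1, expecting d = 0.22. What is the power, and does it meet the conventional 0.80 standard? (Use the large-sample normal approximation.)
Power ≈ 0.34; the study is underpowered (power < 0.80)

Power calculation (one-sample t-test, normal approximation):
z_β = d · √n - z_{α/2}
z_β = 0.22 · √32 - 1.645
z_β = 0.22 · 5.657 - 1.645
z_β = -0.400

Power = Φ(z_β) = Φ(-0.400) ≈ 0.344

Effect size d = 0.22 is small by Cohen's convention (0.2/0.5/0.8).

Threshold: power ≥ 0.80 is conventionally adequate.
Power ≈ 0.34 → the study is underpowered (power < 0.80).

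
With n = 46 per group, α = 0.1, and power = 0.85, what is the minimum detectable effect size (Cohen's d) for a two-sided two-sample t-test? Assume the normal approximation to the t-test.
d ≈ 0.56

Minimum detectable effect (two-sample t-test, normal approximation):
d = (z_{α/2} + z_β) / √(n/2)
d = (1.645 + 1.036) / √(46/2)
d = 2.681 / 4.796
d ≈ 0.56

By Cohen's convention (0.2 small / 0.5 medium / 0.8 large): medium effect.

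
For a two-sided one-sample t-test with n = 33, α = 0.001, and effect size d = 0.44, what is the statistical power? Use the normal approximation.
Power ≈ 0.22

Power calculation (one-sample t-test, normal approximation):
z_β = d · √n - z_{α/2}
z_β = 0.44 · √33 - 3.291
z_β = 0.44 · 5.745 - 3.291
z_β = -0.763

Power = Φ(z_β) = Φ(-0.763) ≈ 0.223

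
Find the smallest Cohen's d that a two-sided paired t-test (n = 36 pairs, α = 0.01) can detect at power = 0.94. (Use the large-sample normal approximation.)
d ≈ 0.69

Minimum detectable effect (paired t-test, normal approximation):
d = (z_{α/2} + z_β) / √n
d = (2.576 + 1.555) / √36
d = 4.131 / 6.000
d ≈ 0.69

By Cohen's convention (0.2 small / 0.5 medium / 0.8 large): medium effect.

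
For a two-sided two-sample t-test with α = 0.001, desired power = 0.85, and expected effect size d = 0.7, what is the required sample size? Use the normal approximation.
n = 77 per group

Sample size formula (two-sample t-test, normal approximation):
n = 2 · ((z_{α/2} + z_β) / d)²

z_{α/2} = 3.291 (for α = 0.001, two-sided)
z_β = 1.036 (for power = 0.85)
d = 0.7

n = 2 · ((3.291 + 1.036) / 0.7)²
n = 2 · (6.181)²
n ≈ 76.41
Round up to the next whole number: n = 77 per group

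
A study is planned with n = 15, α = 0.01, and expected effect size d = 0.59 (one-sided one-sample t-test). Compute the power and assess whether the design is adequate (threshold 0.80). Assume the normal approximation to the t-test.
Power ≈ 0.48; the study is underpowered (power < 0.80)

Power calculation (one-sample t-test, normal approximation):
z_β = d · √n - z_α
z_β = 0.59 · √15 - 2.326
z_β = 0.59 · 3.873 - 2.326
z_β = -0.041

Power = Φ(z_β) = Φ(-0.041) ≈ 0.484

Effect size d = 0.59 is medium by Cohen's convention (0.2/0.5/0.8).

Threshold: power ≥ 0.80 is conventionally adequate.
Power ≈ 0.48 → the study is underpowered (power < 0.80).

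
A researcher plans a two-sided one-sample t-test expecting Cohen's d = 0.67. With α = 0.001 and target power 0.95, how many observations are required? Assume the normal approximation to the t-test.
n = 55

Sample size formula (one-sample t-test, normal approximation):
n = ((z_{α/2} + z_β) / d)²

z_{α/2} = 3.291 (for α = 0.001, two-sided)
z_β = 1.645 (for power = 0.95)
d = 0.67

n = ((3.291 + 1.645) / 0.67)²
n = (7.367)²
n ≈ 54.27
Round up to the next whole number: n = 55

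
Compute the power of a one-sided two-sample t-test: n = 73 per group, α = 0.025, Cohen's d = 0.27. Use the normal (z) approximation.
Power ≈ 0.37

Power calculation (two-sample t-test, normal approximation):
z_β = d · √(n/2) - z_α
z_β = 0.27 · √(73/2) - 1.960
z_β = 0.27 · 6.042 - 1.960
z_β = -0.329

Power = Φ(z_β) = Φ(-0.329) ≈ 0.371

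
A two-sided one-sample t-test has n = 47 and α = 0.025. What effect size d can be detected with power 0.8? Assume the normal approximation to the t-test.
d ≈ 0.45

Minimum detectable effect (one-sample t-test, normal approximation):
d = (z_{α/2} + z_β) / √n
d = (2.241 + 0.842) / √47
d = 3.083 / 6.856
d ≈ 0.45

By Cohen's convention (0.2 small / 0.5 medium / 0.8 large): small effect.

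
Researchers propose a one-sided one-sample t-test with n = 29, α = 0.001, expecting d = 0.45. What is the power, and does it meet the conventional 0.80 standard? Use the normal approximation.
Power ≈ 0.25; the study is underpowered (power < 0.80)

Power calculation (one-sample t-test, normal approximation):
z_β = d · √n - z_α
z_β = 0.45 · √29 - 3.090
z_β = 0.45 · 5.385 - 3.090
z_β = -0.667

Power = Φ(z_β) = Φ(-0.667) ≈ 0.252

Effect size d = 0.45 is small by Cohen's convention (0.2/0.5/0.8).

Threshold: power ≥ 0.80 is conventionally adequate.
Power ≈ 0.25 → the study is underpowered (power < 0.80).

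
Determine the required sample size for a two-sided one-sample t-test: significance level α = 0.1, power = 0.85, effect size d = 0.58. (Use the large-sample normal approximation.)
n = 22

Sample size formula (one-sample t-test, normal approximation):
n = ((z_{α/2} + z_β) / d)²

z_{α/2} = 1.645 (for α = 0.1, two-sided)
z_β = 1.036 (for power = 0.85)
d = 0.58

n = ((1.645 + 1.036) / 0.58)²
n = (4.622)²
n ≈ 21.36
Round up to the next whole number: n = 22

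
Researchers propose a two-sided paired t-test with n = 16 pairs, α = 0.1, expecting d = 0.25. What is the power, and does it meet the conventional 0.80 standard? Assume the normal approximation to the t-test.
Power ≈ 0.26; the study is underpowered (power < 0.80)

Power calculation (paired t-test, normal approximation):
z_β = d · √n - z_{α/2}
z_β = 0.25 · √16 - 1.645
z_β = 0.25 · 4.000 - 1.645
z_β = -0.645

Power = Φ(z_β) = Φ(-0.645) ≈ 0.260

Effect size d = 0.25 is small by Cohen's convention (0.2/0.5/0.8).

Threshold: power ≥ 0.80 is conventionally adequate.
Power ≈ 0.26 → the study is underpowered (power < 0.80).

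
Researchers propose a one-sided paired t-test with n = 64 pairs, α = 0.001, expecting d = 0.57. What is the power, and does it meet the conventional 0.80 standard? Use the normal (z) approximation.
Power ≈ 0.93; the study is adequately powered (power ≥ 0.80)

Power calculation (paired t-test, normal approximation):
z_β = d · √n - z_α
z_β = 0.57 · √64 - 3.090
z_β = 0.57 · 8.000 - 3.090
z_β = 1.470

Power = Φ(z_β) = Φ(1.470) ≈ 0.929

Effect size d = 0.57 is medium by Cohen's convention (0.2/0.5/0.8).

Threshold: power ≥ 0.80 is conventionally adequate.
Power ≈ 0.93 → the study is adequately powered (power ≥ 0.80).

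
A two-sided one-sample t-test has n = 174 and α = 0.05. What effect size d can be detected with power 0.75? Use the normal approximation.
d ≈ 0.20

Minimum detectable effect (one-sample t-test, normal approximation):
d = (z_{α/2} + z_β) / √n
d = (1.960 + 0.674) / √174
d = 2.634 / 13.191
d ≈ 0.20

By Cohen's convention (0.2 small / 0.5 medium / 0.8 large): small effect.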